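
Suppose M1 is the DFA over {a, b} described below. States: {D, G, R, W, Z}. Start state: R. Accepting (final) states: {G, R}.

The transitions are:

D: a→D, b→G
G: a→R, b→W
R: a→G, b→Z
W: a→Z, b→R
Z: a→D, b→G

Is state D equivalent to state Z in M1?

Every state is reachable, so we keep all 5.
Start with accepting vs non-accepting: {G,R} | {D,W,Z}.
Stable partition: {G,R} | {D,W,Z} — 2 equivalence classes.
D and Z lie in the same block of the stable partition, so they are equivalent — no string distinguishes them.

Yes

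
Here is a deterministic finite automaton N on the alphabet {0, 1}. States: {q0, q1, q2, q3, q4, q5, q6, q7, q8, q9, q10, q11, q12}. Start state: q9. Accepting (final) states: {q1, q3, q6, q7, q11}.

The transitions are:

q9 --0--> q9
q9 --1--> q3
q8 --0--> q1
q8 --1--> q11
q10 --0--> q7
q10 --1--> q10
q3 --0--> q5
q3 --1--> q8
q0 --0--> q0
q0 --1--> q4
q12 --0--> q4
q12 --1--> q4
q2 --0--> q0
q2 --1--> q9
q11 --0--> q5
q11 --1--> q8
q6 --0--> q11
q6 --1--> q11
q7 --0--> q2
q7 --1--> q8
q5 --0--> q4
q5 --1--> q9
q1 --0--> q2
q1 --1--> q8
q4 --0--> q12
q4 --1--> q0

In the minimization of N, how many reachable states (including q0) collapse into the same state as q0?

Reachable states from the start: {q0,q1,q2,q3,q4,q5,q8,q9,q11,q12}. Unreachable: {q6,q7,q10} — drop them.
Initial partition by acceptance: {q1,q3,q11} | {q0,q2,q4,q5,q8,q9,q12}.
On input 0, block {q0,q2,q4,q5,q8,q9,q12} splits into {q0,q2,q4,q5,q9,q12} and {q8}.
On input 1, block {q0,q2,q4,q5,q9,q12} splits into {q0,q2,q4,q5,q12} and {q9}.
Split {q0,q2,q4,q5,q12} by δ(·,1) → {q0,q4,q12} and {q2,q5}.
No further refinement is possible. Final partition (5 blocks): {q1,q3,q11} | {q0,q4,q12} | {q8} | {q9} | {q2,q5}.
The equivalence class containing q0 is {q0,q4,q12}, of size 3.

3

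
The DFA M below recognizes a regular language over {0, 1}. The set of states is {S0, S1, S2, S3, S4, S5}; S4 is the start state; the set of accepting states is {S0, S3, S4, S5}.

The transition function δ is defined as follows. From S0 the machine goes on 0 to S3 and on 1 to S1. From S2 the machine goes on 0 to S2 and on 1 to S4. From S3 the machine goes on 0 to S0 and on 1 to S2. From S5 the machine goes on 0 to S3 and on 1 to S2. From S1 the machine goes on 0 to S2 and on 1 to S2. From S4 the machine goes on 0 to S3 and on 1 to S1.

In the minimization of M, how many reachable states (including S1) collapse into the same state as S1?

1

First remove the unreachable states {S5}; 5 states remain.
Initial partition by acceptance: {S0,S3,S4} | {S1,S2}.
On input 1, block {S1,S2} splits into {S1} and {S2}.
Split {S0,S3,S4} by δ(·,1) → {S0,S4} and {S3}.
No further refinement is possible. Final partition (4 blocks): {S0,S4} | {S1} | {S2} | {S3}.
State S1 belongs to the block {S1}, which has 1 states.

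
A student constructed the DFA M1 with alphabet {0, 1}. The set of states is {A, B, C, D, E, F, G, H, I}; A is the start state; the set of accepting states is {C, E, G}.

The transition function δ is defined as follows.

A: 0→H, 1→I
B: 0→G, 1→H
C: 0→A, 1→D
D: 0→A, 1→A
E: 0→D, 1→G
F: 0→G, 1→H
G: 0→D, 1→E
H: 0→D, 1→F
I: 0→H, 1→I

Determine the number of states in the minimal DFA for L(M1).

Reachable states from the start: {A,D,E,F,G,H,I}. Unreachable: {B,C} — drop them.
Initial partition by acceptance: {E,G} | {A,D,F,H,I}.
Refine {A,D,F,H,I} on symbol 0: members go to different blocks, giving {A,D,H,I} and {F}.
Refine {A,D,H,I} on symbol 1: members go to different blocks, giving {A,D,I} and {H}.
Split {A,D,I} by δ(·,0) → {A,I} and {D}.
Stable partition: {E,G} | {A,I} | {F} | {H} | {D} — 5 equivalence classes.

5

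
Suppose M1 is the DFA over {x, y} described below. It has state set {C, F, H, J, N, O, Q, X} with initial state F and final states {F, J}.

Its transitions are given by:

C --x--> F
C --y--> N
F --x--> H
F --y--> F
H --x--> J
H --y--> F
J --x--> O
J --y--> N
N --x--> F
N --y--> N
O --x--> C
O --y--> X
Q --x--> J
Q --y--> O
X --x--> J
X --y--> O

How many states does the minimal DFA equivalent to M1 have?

6

States {Q} cannot be reached from the start state, so discard them.
P0 = {F,J} | {C,H,N,O,X}.
Split {F,J} by δ(·,y) → {F} and {J}.
Split {C,H,N,O,X} by δ(·,x) → {C,N} and {H,X} and {O}.
Refine {H,X} on symbol y: members go to different blocks, giving {H} and {X}.
Stable partition: {F} | {C,N} | {J} | {H} | {O} | {X} — 6 equivalence classes.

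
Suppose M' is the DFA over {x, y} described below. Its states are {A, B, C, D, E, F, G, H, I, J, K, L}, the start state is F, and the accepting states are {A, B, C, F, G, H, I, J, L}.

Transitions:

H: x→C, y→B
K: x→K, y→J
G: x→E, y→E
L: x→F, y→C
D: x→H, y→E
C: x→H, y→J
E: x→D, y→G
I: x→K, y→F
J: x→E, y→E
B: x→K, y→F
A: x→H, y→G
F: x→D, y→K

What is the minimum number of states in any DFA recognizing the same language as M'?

States {A,I,L} cannot be reached from the start state, so discard them.
P0 = {B,C,F,G,H,J} | {D,E,K}.
Split {B,C,F,G,H,J} by δ(·,x) → {B,F,G,J} and {C,H}.
Refine {B,F,G,J} on symbol y: members go to different blocks, giving {F,G,J} and {B}.
On input x, block {D,E,K} splits into {E,K} and {D}.
On input x, block {F,G,J} splits into {G,J} and {F}.
Split {E,K} by δ(·,x) → {E} and {K}.
On input y, block {C,H} splits into {C} and {H}.
No further refinement is possible. Final partition (8 blocks): {G,J} | {E} | {C} | {B} | {D} | {F} | {K} | {H}.

8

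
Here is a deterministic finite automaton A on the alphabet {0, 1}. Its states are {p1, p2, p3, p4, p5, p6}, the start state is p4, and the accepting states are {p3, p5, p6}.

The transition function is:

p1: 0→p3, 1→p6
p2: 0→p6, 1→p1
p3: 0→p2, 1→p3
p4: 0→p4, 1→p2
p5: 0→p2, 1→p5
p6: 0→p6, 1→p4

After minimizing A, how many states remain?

States {p5} cannot be reached from the start state, so discard them.
Start with accepting vs non-accepting: {p3,p6} | {p1,p2,p4}.
Split {p3,p6} by δ(·,0) → {p3} and {p6}.
Refine {p1,p2,p4} on symbol 0: members go to different blocks, giving {p1} and {p2} and {p4}.
Stable partition: {p3} | {p1} | {p6} | {p2} | {p4} — 5 equivalence classes.

5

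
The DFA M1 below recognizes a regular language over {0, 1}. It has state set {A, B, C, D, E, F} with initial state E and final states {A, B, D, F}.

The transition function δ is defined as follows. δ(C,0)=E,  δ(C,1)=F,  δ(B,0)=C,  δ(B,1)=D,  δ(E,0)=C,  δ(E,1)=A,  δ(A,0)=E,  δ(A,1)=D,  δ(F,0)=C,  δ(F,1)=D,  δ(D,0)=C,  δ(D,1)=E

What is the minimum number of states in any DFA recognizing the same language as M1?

States {B} cannot be reached from the start state, so discard them.
Start with accepting vs non-accepting: {A,D,F} | {C,E}.
Refine {A,D,F} on symbol 1: members go to different blocks, giving {A,F} and {D}.
The partition is now stable with 3 blocks: {A,F} | {C,E} | {D}.

3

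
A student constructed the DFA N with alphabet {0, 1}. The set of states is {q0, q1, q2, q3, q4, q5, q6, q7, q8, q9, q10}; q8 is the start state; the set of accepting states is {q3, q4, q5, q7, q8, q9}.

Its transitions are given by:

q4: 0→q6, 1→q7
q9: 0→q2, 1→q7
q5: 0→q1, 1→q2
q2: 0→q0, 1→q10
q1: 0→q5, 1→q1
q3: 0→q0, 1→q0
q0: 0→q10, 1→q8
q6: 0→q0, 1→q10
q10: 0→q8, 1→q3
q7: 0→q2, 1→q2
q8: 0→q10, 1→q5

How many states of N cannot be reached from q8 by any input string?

4

Starting at q8 and following transitions, the reachable set is {q0, q1, q2, q3, q5, q8, q10}. That leaves q4, q6, q7, q9 unreachable — 4 in total.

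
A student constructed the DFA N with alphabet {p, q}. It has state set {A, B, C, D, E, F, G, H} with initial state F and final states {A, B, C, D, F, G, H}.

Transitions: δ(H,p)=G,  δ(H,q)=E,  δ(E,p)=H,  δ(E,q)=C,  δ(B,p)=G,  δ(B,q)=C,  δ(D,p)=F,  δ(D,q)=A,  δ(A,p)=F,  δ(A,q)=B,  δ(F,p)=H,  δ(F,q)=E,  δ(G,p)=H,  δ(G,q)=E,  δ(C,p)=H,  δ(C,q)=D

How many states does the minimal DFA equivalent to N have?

3

All states are reachable from the start state.
P0 = {A,B,C,D,F,G,H} | {E}.
Split {A,B,C,D,F,G,H} by δ(·,q) → {A,B,C,D} and {F,G,H}.
No further refinement is possible. Final partition (3 blocks): {A,B,C,D} | {E} | {F,G,H}.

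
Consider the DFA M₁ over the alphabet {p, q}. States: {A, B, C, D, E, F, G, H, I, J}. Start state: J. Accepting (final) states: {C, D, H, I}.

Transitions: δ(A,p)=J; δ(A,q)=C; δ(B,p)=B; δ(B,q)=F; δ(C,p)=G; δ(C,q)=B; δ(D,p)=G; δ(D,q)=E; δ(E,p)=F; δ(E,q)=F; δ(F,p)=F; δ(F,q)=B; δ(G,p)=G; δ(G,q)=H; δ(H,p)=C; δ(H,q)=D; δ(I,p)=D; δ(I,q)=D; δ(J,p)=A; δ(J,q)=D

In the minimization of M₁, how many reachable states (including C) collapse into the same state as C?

Reachable states from the start: {A,B,C,D,E,F,G,H,J}. Unreachable: {I} — drop them.
P0 = {C,D,H} | {A,B,E,F,G,J}.
Split {C,D,H} by δ(·,p) → {C,D} and {H}.
Refine {A,B,E,F,G,J} on symbol q: members go to different blocks, giving {B,E,F} and {A,J} and {G}.
Stable partition: {C,D} | {B,E,F} | {H} | {A,J} | {G} — 5 equivalence classes.
The equivalence class containing C is {C,D}, of size 2.

2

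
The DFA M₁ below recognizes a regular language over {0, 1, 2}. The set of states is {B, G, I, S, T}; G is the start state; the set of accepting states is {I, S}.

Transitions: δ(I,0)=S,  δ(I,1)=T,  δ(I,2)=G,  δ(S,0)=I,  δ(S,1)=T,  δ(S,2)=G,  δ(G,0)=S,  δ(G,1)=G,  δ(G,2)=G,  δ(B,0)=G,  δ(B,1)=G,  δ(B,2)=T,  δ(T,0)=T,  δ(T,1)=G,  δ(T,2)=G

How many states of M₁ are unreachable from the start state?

BFS from G reaches {G, I, S, T}; the 1 state(s) B are never visited.

1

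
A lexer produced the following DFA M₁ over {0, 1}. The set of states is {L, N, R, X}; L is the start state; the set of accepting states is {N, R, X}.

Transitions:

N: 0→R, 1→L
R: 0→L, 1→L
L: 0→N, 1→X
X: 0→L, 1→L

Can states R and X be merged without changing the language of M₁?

Every state is reachable, so we keep all 4.
Start with accepting vs non-accepting: {N,R,X} | {L}.
Split {N,R,X} by δ(·,0) → {R,X} and {N}.
No further refinement is possible. Final partition (3 blocks): {R,X} | {L} | {N}.
R and X lie in the same block of the stable partition, so they are equivalent — no string distinguishes them.

Yes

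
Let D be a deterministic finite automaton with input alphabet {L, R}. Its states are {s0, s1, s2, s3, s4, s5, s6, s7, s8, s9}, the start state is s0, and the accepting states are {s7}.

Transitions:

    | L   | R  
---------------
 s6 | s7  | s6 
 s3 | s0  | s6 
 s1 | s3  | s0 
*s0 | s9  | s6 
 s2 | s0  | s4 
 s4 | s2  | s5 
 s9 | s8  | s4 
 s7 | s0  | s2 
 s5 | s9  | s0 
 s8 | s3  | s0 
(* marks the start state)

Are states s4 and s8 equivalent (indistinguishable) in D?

Reachable states from the start: {s0,s2,s3,s4,s5,s6,s7,s8,s9}. Unreachable: {s1} — drop them.
Start with accepting vs non-accepting: {s7} | {s0,s2,s3,s4,s5,s6,s8,s9}.
Refine {s0,s2,s3,s4,s5,s6,s8,s9} on symbol L: members go to different blocks, giving {s0,s2,s3,s4,s5,s8,s9} and {s6}.
Refine {s0,s2,s3,s4,s5,s8,s9} on symbol R: members go to different blocks, giving {s2,s4,s5,s8,s9} and {s0,s3}.
Split {s2,s4,s5,s8,s9} by δ(·,L) → {s4,s5,s9} and {s2,s8}.
Split {s4,s5,s9} by δ(·,L) → {s4,s9} and {s5}.
Split {s4,s9} by δ(·,R) → {s4} and {s9}.
On input L, block {s0,s3} splits into {s0} and {s3}.
Split {s2,s8} by δ(·,L) → {s2} and {s8}.
The partition is now stable with 9 blocks: {s7} | {s4} | {s6} | {s0} | {s2} | {s5} | {s9} | {s3} | {s8}.
s4 and s8 end up in different blocks, so they are distinguishable. For instance, the string 'LRL' is accepted from only s8.

No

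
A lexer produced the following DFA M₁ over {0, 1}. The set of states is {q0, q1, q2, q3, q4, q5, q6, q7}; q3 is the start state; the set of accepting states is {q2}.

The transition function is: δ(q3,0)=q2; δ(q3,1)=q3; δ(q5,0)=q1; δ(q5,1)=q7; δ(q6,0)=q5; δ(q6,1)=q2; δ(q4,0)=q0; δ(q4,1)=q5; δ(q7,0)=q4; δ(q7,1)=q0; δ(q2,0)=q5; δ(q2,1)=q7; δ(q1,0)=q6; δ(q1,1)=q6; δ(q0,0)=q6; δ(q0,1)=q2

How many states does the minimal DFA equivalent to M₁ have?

Every state is reachable, so we keep all 8.
Initial partition by acceptance: {q2} | {q0,q1,q3,q4,q5,q6,q7}.
Refine {q0,q1,q3,q4,q5,q6,q7} on symbol 0: members go to different blocks, giving {q0,q1,q4,q5,q6,q7} and {q3}.
Split {q0,q1,q4,q5,q6,q7} by δ(·,1) → {q1,q4,q5,q7} and {q0,q6}.
Split {q1,q4,q5,q7} by δ(·,0) → {q1,q4} and {q5,q7}.
Refine {q1,q4} on symbol 1: members go to different blocks, giving {q1} and {q4}.
Split {q0,q6} by δ(·,0) → {q0} and {q6}.
Split {q5,q7} by δ(·,0) → {q5} and {q7}.
Stable partition: {q2} | {q1} | {q3} | {q0} | {q5} | {q4} | {q6} | {q7} — 8 equivalence classes.

8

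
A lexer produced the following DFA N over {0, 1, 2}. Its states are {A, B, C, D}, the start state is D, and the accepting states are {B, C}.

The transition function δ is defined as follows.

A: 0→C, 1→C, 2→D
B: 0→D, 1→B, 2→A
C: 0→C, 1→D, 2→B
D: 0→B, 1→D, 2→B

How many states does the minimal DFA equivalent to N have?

4

All states are reachable from the start state.
Initial partition by acceptance: {B,C} | {A,D}.
Refine {B,C} on symbol 0: members go to different blocks, giving {B} and {C}.
On input 0, block {A,D} splits into {A} and {D}.
Stable partition: {B} | {A} | {C} | {D} — 4 equivalence classes.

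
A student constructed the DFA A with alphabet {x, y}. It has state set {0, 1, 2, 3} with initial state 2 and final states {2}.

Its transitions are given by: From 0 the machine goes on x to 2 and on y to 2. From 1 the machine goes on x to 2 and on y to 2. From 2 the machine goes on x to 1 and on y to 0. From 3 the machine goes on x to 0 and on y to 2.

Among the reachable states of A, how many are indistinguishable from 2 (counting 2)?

1

Reachable states from the start: {0,1,2}. Unreachable: {3} — drop them.
P0 = {2} | {0,1}.
The partition is now stable with 2 blocks: {2} | {0,1}.
The equivalence class containing 2 is {2}, of size 1.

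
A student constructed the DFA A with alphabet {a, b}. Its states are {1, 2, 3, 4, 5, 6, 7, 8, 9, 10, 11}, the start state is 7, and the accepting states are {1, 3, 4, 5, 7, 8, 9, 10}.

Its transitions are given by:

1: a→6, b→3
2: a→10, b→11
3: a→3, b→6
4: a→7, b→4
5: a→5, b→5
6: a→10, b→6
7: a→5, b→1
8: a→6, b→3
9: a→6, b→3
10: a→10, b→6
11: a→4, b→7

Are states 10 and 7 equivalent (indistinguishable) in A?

States {2,4,8,9,11} cannot be reached from the start state, so discard them.
Start with accepting vs non-accepting: {1,3,5,7,10} | {6}.
Split {1,3,5,7,10} by δ(·,a) → {3,5,7,10} and {1}.
Refine {3,5,7,10} on symbol b: members go to different blocks, giving {3,10} and {5} and {7}.
The partition is now stable with 5 blocks: {3,10} | {6} | {1} | {5} | {7}.
10 and 7 end up in different blocks, so they are distinguishable. For instance, the string 'b' is accepted from only 7.

No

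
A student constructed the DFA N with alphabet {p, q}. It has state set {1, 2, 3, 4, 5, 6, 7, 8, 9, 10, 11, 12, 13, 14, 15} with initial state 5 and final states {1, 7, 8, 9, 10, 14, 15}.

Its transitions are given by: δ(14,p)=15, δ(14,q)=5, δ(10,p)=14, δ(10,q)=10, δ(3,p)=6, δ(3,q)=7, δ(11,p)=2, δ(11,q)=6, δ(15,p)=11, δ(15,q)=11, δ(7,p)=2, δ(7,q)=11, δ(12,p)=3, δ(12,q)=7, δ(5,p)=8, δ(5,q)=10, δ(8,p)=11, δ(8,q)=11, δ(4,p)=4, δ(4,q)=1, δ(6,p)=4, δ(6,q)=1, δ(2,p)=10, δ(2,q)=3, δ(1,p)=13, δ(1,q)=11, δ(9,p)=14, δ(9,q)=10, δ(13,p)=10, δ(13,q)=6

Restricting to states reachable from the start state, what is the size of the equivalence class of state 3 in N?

3

First remove the unreachable states {9,12}; 13 states remain.
Initial partition by acceptance: {1,7,8,10,14,15} | {2,3,4,5,6,11,13}.
Split {1,7,8,10,14,15} by δ(·,p) → {1,7,8,15} and {10,14}.
Refine {2,3,4,5,6,11,13} on symbol p: members go to different blocks, giving {3,4,6,11} and {2,13} and {5}.
Split {1,7,8,15} by δ(·,p) → {1,7} and {8,15}.
On input p, block {3,4,6,11} splits into {3,4,6} and {11}.
Refine {10,14} on symbol p: members go to different blocks, giving {10} and {14}.
No further refinement is possible. Final partition (8 blocks): {1,7} | {3,4,6} | {10} | {2,13} | {5} | {8,15} | {11} | {14}.
The equivalence class containing 3 is {3,4,6}, of size 3.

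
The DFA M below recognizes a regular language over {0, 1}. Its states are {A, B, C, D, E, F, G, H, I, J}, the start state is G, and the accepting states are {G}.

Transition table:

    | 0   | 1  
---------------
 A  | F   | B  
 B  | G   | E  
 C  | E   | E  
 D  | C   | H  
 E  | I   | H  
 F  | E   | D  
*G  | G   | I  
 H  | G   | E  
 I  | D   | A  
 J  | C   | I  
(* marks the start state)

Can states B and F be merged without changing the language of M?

States {J} cannot be reached from the start state, so discard them.
Start with accepting vs non-accepting: {G} | {A,B,C,D,E,F,H,I}.
Refine {A,B,C,D,E,F,H,I} on symbol 0: members go to different blocks, giving {A,C,D,E,F,I} and {B,H}.
Split {A,C,D,E,F,I} by δ(·,1) → {A,D,E} and {C,F,I}.
No further refinement is possible. Final partition (4 blocks): {G} | {A,D,E} | {B,H} | {C,F,I}.
B and F end up in different blocks, so they are distinguishable. For instance, the string '0' is accepted from only B.

No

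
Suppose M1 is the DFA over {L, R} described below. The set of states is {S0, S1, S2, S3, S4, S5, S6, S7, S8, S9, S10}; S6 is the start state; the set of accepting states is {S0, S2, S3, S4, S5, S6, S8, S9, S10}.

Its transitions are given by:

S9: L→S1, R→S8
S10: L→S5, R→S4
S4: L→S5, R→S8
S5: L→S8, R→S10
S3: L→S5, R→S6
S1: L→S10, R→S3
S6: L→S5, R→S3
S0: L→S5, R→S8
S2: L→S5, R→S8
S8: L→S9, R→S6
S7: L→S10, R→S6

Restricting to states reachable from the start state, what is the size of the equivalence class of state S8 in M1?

Reachable states from the start: {S1,S3,S4,S5,S6,S8,S9,S10}. Unreachable: {S0,S2,S7} — drop them.
P0 = {S3,S4,S5,S6,S8,S9,S10} | {S1}.
On input L, block {S3,S4,S5,S6,S8,S9,S10} splits into {S3,S4,S5,S6,S8,S10} and {S9}.
Split {S3,S4,S5,S6,S8,S10} by δ(·,L) → {S3,S4,S5,S6,S10} and {S8}.
On input L, block {S3,S4,S5,S6,S10} splits into {S3,S4,S6,S10} and {S5}.
On input R, block {S3,S4,S6,S10} splits into {S3,S6,S10} and {S4}.
On input R, block {S3,S6,S10} splits into {S3,S6} and {S10}.
Stable partition: {S3,S6} | {S1} | {S9} | {S8} | {S5} | {S4} | {S10} — 7 equivalence classes.
State S8 belongs to the block {S8}, which has 1 states.

1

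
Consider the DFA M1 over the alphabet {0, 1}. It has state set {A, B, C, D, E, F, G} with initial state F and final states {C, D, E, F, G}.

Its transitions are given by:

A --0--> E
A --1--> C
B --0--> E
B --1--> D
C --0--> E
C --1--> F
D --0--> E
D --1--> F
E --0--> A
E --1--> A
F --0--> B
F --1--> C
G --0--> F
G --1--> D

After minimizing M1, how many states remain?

4

Reachable states from the start: {A,B,C,D,E,F}. Unreachable: {G} — drop them.
P0 = {C,D,E,F} | {A,B}.
Refine {C,D,E,F} on symbol 0: members go to different blocks, giving {C,D} and {E,F}.
On input 1, block {E,F} splits into {E} and {F}.
The partition is now stable with 4 blocks: {C,D} | {A,B} | {E} | {F}.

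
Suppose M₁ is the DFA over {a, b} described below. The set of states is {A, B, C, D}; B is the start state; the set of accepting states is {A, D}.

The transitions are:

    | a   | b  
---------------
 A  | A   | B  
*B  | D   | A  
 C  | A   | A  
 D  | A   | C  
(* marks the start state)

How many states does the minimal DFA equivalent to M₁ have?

Every state is reachable, so we keep all 4.
Start with accepting vs non-accepting: {A,D} | {B,C}.
No further refinement is possible. Final partition (2 blocks): {A,D} | {B,C}.

2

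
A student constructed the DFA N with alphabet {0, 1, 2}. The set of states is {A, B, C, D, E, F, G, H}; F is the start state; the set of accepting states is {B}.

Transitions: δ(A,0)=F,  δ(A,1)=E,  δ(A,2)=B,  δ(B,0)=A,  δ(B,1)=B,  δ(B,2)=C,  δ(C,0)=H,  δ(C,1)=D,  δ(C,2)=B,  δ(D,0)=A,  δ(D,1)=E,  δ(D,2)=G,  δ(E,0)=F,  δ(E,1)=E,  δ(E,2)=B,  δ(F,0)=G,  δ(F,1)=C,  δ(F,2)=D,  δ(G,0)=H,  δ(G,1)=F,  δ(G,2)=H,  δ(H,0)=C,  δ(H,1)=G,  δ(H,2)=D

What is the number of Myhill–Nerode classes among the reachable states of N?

P0 = {B} | {A,C,D,E,F,G,H}.
Split {A,C,D,E,F,G,H} by δ(·,2) → {D,F,G,H} and {A,C,E}.
On input 0, block {D,F,G,H} splits into {D,H} and {F,G}.
Split {D,H} by δ(·,1) → {D} and {H}.
Split {A,C,E} by δ(·,0) → {A,E} and {C}.
Split {F,G} by δ(·,0) → {F} and {G}.
The partition is now stable with 7 blocks: {B} | {D} | {A,E} | {F} | {H} | {C} | {G}.

7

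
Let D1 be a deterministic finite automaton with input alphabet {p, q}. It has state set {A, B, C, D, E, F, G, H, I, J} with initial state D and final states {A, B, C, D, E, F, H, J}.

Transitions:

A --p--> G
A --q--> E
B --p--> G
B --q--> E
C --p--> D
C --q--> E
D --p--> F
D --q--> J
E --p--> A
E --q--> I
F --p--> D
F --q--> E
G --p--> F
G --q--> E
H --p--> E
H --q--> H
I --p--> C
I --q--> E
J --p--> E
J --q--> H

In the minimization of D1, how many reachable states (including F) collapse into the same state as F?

2

Reachable states from the start: {A,C,D,E,F,G,H,I,J}. Unreachable: {B} — drop them.
Start with accepting vs non-accepting: {A,C,D,E,F,H,J} | {G,I}.
Split {A,C,D,E,F,H,J} by δ(·,p) → {C,D,E,F,H,J} and {A}.
Refine {C,D,E,F,H,J} on symbol p: members go to different blocks, giving {C,D,F,H,J} and {E}.
Refine {C,D,F,H,J} on symbol p: members go to different blocks, giving {C,D,F} and {H,J}.
Refine {C,D,F} on symbol q: members go to different blocks, giving {C,F} and {D}.
The partition is now stable with 6 blocks: {C,F} | {G,I} | {A} | {E} | {H,J} | {D}.
The equivalence class containing F is {C,F}, of size 2.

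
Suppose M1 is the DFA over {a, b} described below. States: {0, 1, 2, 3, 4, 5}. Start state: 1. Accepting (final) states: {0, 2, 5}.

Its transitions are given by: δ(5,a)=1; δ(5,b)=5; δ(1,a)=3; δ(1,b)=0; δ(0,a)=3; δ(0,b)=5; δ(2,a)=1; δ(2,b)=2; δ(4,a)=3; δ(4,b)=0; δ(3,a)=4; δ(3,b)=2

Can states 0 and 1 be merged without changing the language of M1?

No

Initial partition by acceptance: {0,2,5} | {1,3,4}.
Stable partition: {0,2,5} | {1,3,4} — 2 equivalence classes.
0 and 1 end up in different blocks, so they are distinguishable. For instance, the string 'ε' is accepted from only 0.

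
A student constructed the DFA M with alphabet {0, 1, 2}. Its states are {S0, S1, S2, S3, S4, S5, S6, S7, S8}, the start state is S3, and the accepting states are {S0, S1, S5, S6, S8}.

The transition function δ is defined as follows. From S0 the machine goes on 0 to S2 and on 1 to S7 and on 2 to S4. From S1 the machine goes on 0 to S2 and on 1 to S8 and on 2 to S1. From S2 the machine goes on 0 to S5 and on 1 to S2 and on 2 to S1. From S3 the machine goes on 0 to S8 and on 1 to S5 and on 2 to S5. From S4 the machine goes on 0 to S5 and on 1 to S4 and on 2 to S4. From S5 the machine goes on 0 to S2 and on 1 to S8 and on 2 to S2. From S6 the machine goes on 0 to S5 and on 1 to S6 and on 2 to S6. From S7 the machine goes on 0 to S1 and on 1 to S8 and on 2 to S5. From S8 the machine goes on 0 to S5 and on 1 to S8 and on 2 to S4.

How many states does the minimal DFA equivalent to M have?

6

First remove the unreachable states {S0,S6,S7}; 6 states remain.
P0 = {S1,S5,S8} | {S2,S3,S4}.
Refine {S1,S5,S8} on symbol 0: members go to different blocks, giving {S1,S5} and {S8}.
Refine {S1,S5} on symbol 2: members go to different blocks, giving {S1} and {S5}.
On input 0, block {S2,S3,S4} splits into {S2,S4} and {S3}.
Refine {S2,S4} on symbol 2: members go to different blocks, giving {S2} and {S4}.
Stable partition: {S1} | {S2} | {S8} | {S5} | {S3} | {S4} — 6 equivalence classes.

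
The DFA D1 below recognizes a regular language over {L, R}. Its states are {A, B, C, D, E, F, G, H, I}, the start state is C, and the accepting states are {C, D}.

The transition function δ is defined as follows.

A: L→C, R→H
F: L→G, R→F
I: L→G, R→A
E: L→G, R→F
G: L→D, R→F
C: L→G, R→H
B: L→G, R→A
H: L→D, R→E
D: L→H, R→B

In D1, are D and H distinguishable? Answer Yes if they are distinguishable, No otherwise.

First remove the unreachable states {I}; 8 states remain.
P0 = {C,D} | {A,B,E,F,G,H}.
Split {A,B,E,F,G,H} by δ(·,L) → {A,G,H} and {B,E,F}.
On input R, block {C,D} splits into {C} and {D}.
Refine {A,G,H} on symbol L: members go to different blocks, giving {G,H} and {A}.
Split {B,E,F} by δ(·,R) → {E,F} and {B}.
The partition is now stable with 6 blocks: {C} | {G,H} | {E,F} | {D} | {A} | {B}.
D and H end up in different blocks, so they are distinguishable. For instance, the string 'ε' is accepted from only D.

Yes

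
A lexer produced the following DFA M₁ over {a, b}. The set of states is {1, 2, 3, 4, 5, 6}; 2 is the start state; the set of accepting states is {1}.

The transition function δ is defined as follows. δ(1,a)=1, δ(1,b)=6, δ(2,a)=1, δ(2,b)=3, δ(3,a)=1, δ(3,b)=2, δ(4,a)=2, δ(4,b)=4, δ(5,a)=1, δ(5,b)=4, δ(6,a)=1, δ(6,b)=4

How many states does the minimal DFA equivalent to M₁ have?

4

Reachable states from the start: {1,2,3,4,6}. Unreachable: {5} — drop them.
P0 = {1} | {2,3,4,6}.
On input a, block {2,3,4,6} splits into {2,3,6} and {4}.
Split {2,3,6} by δ(·,b) → {2,3} and {6}.
Stable partition: {1} | {2,3} | {4} | {6} — 4 equivalence classes.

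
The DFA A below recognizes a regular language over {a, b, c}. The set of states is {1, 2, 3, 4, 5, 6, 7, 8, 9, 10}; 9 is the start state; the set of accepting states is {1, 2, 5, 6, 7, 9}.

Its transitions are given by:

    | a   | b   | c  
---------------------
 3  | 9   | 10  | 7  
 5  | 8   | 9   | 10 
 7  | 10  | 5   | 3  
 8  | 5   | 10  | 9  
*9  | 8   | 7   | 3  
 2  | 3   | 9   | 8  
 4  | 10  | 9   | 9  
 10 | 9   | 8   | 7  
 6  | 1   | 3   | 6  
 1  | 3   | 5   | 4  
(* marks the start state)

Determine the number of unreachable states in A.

4

No path from 9 leads to 1, 2, 4, 6; the other 6 states are all reachable.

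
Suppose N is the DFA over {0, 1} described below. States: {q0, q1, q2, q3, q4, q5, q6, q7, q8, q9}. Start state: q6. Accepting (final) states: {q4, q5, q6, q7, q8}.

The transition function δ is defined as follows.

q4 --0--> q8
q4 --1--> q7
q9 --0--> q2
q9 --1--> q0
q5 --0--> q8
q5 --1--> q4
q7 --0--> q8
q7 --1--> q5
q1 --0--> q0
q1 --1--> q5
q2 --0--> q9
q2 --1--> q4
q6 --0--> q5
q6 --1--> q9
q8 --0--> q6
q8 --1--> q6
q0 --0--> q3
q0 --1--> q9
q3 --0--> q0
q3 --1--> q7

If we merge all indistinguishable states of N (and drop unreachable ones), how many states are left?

5

Reachable states from the start: {q0,q2,q3,q4,q5,q6,q7,q8,q9}. Unreachable: {q1} — drop them.
P0 = {q4,q5,q6,q7,q8} | {q0,q2,q3,q9}.
Split {q4,q5,q6,q7,q8} by δ(·,1) → {q4,q5,q7,q8} and {q6}.
Split {q4,q5,q7,q8} by δ(·,0) → {q4,q5,q7} and {q8}.
Split {q0,q2,q3,q9} by δ(·,1) → {q0,q9} and {q2,q3}.
Stable partition: {q4,q5,q7} | {q0,q9} | {q6} | {q8} | {q2,q3} — 5 equivalence classes.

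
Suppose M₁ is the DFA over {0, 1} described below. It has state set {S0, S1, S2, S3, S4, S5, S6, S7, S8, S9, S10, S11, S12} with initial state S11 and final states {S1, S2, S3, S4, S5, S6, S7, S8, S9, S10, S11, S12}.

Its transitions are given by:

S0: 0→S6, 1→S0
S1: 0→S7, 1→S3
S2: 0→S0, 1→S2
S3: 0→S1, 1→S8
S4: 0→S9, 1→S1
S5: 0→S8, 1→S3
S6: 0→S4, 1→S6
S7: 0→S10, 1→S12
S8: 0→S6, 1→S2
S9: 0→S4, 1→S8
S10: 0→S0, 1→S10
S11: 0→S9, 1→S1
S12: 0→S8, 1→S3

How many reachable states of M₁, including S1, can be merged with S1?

1

Reachable states from the start: {S0,S1,S2,S3,S4,S6,S7,S8,S9,S10,S11,S12}. Unreachable: {S5} — drop them.
Start with accepting vs non-accepting: {S1,S2,S3,S4,S6,S7,S8,S9,S10,S11,S12} | {S0}.
On input 0, block {S1,S2,S3,S4,S6,S7,S8,S9,S10,S11,S12} splits into {S1,S3,S4,S6,S7,S8,S9,S11,S12} and {S2,S10}.
Refine {S1,S3,S4,S6,S7,S8,S9,S11,S12} on symbol 0: members go to different blocks, giving {S1,S3,S4,S6,S8,S9,S11,S12} and {S7}.
Split {S1,S3,S4,S6,S8,S9,S11,S12} by δ(·,0) → {S3,S4,S6,S8,S9,S11,S12} and {S1}.
On input 0, block {S3,S4,S6,S8,S9,S11,S12} splits into {S4,S6,S8,S9,S11,S12} and {S3}.
On input 1, block {S4,S6,S8,S9,S11,S12} splits into {S4,S11} and {S6,S9} and {S8} and {S12}.
Refine {S6,S9} on symbol 1: members go to different blocks, giving {S6} and {S9}.
Stable partition: {S4,S11} | {S0} | {S2,S10} | {S7} | {S1} | {S3} | {S6} | {S8} | {S12} | {S9} — 10 equivalence classes.
The equivalence class containing S1 is {S1}, of size 1.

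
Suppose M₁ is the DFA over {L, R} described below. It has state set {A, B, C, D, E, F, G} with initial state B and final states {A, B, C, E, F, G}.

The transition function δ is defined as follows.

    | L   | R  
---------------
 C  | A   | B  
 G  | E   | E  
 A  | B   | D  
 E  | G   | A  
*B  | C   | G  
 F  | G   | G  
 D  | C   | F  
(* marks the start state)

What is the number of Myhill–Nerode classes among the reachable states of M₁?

7

P0 = {A,B,C,E,F,G} | {D}.
On input R, block {A,B,C,E,F,G} splits into {B,C,E,F,G} and {A}.
Refine {B,C,E,F,G} on symbol L: members go to different blocks, giving {B,E,F,G} and {C}.
Split {B,E,F,G} by δ(·,L) → {E,F,G} and {B}.
Split {E,F,G} by δ(·,R) → {F,G} and {E}.
On input L, block {F,G} splits into {F} and {G}.
Stable partition: {F} | {D} | {A} | {C} | {B} | {E} | {G} — 7 equivalence classes.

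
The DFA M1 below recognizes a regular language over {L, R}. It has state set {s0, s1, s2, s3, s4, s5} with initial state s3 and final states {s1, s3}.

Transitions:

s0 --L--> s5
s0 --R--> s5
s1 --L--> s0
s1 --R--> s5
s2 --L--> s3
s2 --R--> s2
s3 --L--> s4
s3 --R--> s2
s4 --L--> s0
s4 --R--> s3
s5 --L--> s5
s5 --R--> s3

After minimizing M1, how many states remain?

5

First remove the unreachable states {s1}; 5 states remain.
Initial partition by acceptance: {s3} | {s0,s2,s4,s5}.
On input L, block {s0,s2,s4,s5} splits into {s0,s4,s5} and {s2}.
On input R, block {s0,s4,s5} splits into {s4,s5} and {s0}.
On input L, block {s4,s5} splits into {s4} and {s5}.
Stable partition: {s3} | {s4} | {s2} | {s0} | {s5} — 5 equivalence classes.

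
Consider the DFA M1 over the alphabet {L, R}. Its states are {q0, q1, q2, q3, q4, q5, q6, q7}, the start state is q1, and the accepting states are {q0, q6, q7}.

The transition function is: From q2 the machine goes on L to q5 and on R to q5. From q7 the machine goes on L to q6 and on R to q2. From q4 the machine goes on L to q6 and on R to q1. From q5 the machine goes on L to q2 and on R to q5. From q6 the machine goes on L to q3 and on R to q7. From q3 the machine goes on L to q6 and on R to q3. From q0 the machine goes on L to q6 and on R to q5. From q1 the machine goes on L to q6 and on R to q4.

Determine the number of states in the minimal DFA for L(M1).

Reachable states from the start: {q1,q2,q3,q4,q5,q6,q7}. Unreachable: {q0} — drop them.
P0 = {q6,q7} | {q1,q2,q3,q4,q5}.
Split {q6,q7} by δ(·,L) → {q6} and {q7}.
Refine {q1,q2,q3,q4,q5} on symbol L: members go to different blocks, giving {q1,q3,q4} and {q2,q5}.
Stable partition: {q6} | {q1,q3,q4} | {q7} | {q2,q5} — 4 equivalence classes.

4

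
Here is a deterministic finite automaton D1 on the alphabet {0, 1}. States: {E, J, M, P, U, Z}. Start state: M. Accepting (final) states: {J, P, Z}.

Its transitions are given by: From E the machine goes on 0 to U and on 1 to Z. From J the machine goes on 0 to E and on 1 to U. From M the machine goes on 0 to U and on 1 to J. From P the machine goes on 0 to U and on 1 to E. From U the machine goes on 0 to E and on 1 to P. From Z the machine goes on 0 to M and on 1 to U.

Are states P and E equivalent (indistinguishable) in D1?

Every state is reachable, so we keep all 6.
Initial partition by acceptance: {J,P,Z} | {E,M,U}.
No further refinement is possible. Final partition (2 blocks): {J,P,Z} | {E,M,U}.
P and E end up in different blocks, so they are distinguishable. For instance, the string 'ε' is accepted from only P.

No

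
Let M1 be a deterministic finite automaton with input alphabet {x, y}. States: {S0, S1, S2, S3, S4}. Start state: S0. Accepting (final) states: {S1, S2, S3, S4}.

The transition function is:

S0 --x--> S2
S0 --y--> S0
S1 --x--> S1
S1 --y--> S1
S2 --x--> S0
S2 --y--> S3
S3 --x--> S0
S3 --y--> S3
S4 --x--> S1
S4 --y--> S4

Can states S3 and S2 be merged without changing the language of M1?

Yes

First remove the unreachable states {S1,S4}; 3 states remain.
Initial partition by acceptance: {S2,S3} | {S0}.
No further refinement is possible. Final partition (2 blocks): {S2,S3} | {S0}.
S3 and S2 lie in the same block of the stable partition, so they are equivalent — no string distinguishes them.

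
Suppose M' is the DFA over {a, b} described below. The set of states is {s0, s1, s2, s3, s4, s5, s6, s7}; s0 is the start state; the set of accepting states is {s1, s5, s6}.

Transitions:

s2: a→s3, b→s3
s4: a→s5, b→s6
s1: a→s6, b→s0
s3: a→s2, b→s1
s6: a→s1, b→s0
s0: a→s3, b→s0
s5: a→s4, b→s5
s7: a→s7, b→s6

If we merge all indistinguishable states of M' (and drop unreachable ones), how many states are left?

States {s4,s5,s7} cannot be reached from the start state, so discard them.
Initial partition by acceptance: {s1,s6} | {s0,s2,s3}.
Split {s0,s2,s3} by δ(·,b) → {s0,s2} and {s3}.
Refine {s0,s2} on symbol b: members go to different blocks, giving {s0} and {s2}.
No further refinement is possible. Final partition (4 blocks): {s1,s6} | {s0} | {s3} | {s2}.

4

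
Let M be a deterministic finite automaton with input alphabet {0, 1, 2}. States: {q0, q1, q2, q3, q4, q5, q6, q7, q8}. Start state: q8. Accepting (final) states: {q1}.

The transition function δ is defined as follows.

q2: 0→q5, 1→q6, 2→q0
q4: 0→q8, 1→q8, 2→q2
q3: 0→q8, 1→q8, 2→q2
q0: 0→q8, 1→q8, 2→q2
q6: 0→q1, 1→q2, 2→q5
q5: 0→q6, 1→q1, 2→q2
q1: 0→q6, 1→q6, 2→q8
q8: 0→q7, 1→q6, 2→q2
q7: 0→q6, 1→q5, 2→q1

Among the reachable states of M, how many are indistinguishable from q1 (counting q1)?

1

First remove the unreachable states {q3,q4}; 7 states remain.
Initial partition by acceptance: {q1} | {q0,q2,q5,q6,q7,q8}.
Refine {q0,q2,q5,q6,q7,q8} on symbol 0: members go to different blocks, giving {q0,q2,q5,q7,q8} and {q6}.
On input 0, block {q0,q2,q5,q7,q8} splits into {q0,q2,q8} and {q5,q7}.
On input 0, block {q0,q2,q8} splits into {q2,q8} and {q0}.
Split {q2,q8} by δ(·,2) → {q2} and {q8}.
Refine {q5,q7} on symbol 1: members go to different blocks, giving {q5} and {q7}.
The partition is now stable with 7 blocks: {q1} | {q2} | {q6} | {q5} | {q0} | {q8} | {q7}.
The equivalence class containing q1 is {q1}, of size 1.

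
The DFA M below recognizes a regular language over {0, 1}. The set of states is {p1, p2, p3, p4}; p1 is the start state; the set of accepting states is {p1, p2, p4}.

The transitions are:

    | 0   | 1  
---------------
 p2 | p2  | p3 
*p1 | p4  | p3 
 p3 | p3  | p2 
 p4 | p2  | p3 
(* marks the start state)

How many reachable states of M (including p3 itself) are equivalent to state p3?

Initial partition by acceptance: {p1,p2,p4} | {p3}.
No further refinement is possible. Final partition (2 blocks): {p1,p2,p4} | {p3}.
The equivalence class containing p3 is {p3}, of size 1.

1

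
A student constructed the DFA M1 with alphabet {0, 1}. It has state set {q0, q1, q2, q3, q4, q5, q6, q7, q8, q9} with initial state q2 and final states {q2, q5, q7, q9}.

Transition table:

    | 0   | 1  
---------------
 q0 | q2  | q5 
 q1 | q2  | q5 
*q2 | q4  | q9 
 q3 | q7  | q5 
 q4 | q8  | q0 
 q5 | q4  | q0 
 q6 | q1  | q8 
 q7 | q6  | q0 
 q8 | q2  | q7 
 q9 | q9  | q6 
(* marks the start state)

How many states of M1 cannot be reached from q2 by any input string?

No path from q2 leads to q3; the other 9 states are all reachable.

1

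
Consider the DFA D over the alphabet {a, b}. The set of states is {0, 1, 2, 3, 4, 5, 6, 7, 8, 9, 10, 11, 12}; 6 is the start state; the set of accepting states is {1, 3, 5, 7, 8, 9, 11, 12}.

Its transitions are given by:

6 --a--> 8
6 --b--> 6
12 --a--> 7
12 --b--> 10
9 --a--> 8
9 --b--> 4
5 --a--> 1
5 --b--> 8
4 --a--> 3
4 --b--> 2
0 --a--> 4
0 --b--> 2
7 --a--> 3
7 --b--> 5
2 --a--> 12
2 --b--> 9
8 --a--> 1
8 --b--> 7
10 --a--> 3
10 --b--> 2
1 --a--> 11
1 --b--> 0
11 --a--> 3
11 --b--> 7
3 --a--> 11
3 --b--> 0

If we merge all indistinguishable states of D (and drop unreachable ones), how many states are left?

P0 = {1,3,5,7,8,9,11,12} | {0,2,4,6,10}.
Refine {1,3,5,7,8,9,11,12} on symbol b: members go to different blocks, giving {1,3,9,12} and {5,7,8,11}.
On input a, block {0,2,4,6,10} splits into {2,4,10} and {0} and {6}.
Refine {1,3,9,12} on symbol b: members go to different blocks, giving {1,3} and {9,12}.
Split {2,4,10} by δ(·,a) → {4,10} and {2}.
No further refinement is possible. Final partition (7 blocks): {1,3} | {4,10} | {5,7,8,11} | {0} | {6} | {9,12} | {2}.

7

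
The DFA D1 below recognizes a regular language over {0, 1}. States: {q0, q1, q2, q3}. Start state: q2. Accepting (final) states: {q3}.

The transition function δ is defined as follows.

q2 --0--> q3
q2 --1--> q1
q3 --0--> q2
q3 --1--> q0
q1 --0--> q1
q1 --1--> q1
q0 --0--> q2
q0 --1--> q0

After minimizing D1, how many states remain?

4

Every state is reachable, so we keep all 4.
P0 = {q3} | {q0,q1,q2}.
On input 0, block {q0,q1,q2} splits into {q0,q1} and {q2}.
On input 0, block {q0,q1} splits into {q0} and {q1}.
No further refinement is possible. Final partition (4 blocks): {q3} | {q0} | {q2} | {q1}.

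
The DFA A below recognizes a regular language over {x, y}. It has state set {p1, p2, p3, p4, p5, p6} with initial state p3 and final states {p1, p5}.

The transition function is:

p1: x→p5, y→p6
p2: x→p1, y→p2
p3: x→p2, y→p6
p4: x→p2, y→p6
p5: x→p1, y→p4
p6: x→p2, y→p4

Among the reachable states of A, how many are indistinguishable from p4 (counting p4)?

Every state is reachable, so we keep all 6.
Start with accepting vs non-accepting: {p1,p5} | {p2,p3,p4,p6}.
Refine {p2,p3,p4,p6} on symbol x: members go to different blocks, giving {p3,p4,p6} and {p2}.
Stable partition: {p1,p5} | {p3,p4,p6} | {p2} — 3 equivalence classes.
State p4 belongs to the block {p3,p4,p6}, which has 3 states.

3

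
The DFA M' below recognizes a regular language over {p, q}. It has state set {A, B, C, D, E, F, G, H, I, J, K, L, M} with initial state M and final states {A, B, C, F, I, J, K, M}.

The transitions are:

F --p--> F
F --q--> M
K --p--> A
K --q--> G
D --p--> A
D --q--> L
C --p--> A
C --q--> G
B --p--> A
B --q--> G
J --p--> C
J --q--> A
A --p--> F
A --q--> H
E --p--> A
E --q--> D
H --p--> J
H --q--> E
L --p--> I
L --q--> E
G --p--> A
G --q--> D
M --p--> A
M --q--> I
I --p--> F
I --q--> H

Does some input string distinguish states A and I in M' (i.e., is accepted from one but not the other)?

No

States {B,K} cannot be reached from the start state, so discard them.
Start with accepting vs non-accepting: {A,C,F,I,J,M} | {D,E,G,H,L}.
Split {A,C,F,I,J,M} by δ(·,q) → {A,C,I} and {F,J,M}.
Refine {A,C,I} on symbol p: members go to different blocks, giving {A,I} and {C}.
Refine {D,E,G,H,L} on symbol p: members go to different blocks, giving {D,E,G,L} and {H}.
Refine {F,J,M} on symbol p: members go to different blocks, giving {F} and {J} and {M}.
No further refinement is possible. Final partition (7 blocks): {A,I} | {D,E,G,L} | {F} | {C} | {H} | {J} | {M}.
A and I lie in the same block of the stable partition, so they are equivalent — no string distinguishes them.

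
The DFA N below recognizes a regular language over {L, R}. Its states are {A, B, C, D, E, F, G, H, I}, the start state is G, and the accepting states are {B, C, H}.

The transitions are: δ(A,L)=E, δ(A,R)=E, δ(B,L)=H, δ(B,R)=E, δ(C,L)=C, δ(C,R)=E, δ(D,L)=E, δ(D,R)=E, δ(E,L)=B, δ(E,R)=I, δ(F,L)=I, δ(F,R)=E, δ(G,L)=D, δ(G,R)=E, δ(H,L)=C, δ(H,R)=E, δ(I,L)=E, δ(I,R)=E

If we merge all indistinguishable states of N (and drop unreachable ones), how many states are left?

4

First remove the unreachable states {A,F}; 7 states remain.
Initial partition by acceptance: {B,C,H} | {D,E,G,I}.
Refine {D,E,G,I} on symbol L: members go to different blocks, giving {D,G,I} and {E}.
Split {D,G,I} by δ(·,L) → {D,I} and {G}.
The partition is now stable with 4 blocks: {B,C,H} | {D,I} | {E} | {G}.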